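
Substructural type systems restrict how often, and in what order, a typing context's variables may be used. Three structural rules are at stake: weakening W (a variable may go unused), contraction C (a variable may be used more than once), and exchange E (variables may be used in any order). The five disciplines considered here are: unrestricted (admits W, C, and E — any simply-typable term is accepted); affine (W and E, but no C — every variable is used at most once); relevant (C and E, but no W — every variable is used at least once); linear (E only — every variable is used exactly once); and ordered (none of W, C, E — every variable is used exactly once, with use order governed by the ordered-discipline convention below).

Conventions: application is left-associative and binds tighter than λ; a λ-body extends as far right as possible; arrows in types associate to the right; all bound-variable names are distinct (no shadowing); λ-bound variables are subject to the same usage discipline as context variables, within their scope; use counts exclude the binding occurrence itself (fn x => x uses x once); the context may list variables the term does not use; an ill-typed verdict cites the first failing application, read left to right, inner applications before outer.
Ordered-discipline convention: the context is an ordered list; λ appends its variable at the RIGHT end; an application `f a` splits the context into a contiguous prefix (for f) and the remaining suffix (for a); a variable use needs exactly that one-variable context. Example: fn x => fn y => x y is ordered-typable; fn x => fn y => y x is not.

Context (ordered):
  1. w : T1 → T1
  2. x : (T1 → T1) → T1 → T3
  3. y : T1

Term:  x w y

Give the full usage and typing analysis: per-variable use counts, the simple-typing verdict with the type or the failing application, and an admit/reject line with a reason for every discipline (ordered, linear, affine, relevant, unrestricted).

counts: w ×1; x ×1; y ×1
use order (left to right): x, w, y
typing: well-typed — term : T3
ordered: ✗ — use order x, w, y needs exchange
linear: ✓ — each of w, x, y used exactly once
affine: ✓ — none of w, x, y used more than once
relevant: ✓ — every one of w, x, y appears
unrestricted: ✓ — simply typable at T3; W, C, E all held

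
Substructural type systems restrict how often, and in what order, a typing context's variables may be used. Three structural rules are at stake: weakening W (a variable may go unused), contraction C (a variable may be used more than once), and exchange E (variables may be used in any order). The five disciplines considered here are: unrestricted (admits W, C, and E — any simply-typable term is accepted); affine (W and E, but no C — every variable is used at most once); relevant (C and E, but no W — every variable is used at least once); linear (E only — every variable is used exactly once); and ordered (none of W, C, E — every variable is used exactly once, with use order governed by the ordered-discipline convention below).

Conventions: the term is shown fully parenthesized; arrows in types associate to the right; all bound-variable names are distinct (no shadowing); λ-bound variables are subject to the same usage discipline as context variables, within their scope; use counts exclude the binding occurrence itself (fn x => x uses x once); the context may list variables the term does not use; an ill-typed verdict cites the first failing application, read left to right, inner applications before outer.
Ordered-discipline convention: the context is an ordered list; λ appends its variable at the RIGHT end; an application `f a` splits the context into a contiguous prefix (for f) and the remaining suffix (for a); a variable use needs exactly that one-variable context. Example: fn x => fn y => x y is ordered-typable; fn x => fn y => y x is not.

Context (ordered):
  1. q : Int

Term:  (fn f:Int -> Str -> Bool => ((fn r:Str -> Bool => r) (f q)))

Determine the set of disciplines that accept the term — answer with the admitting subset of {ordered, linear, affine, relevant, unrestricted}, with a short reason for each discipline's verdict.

accepted by: linear, affine, relevant, unrestricted
variable uses: q: 1; f (bound): 1; r (bound): 1
use order (left to right): r, f, q
typing: well-typed at (Int -> Str -> Bool) -> Str -> Bool
ordered ✗ (needs exchange: uses follow r, f, q)
linear ✓ (q, f, r: one use apiece)
affine ✓ (at most one use each (q, f, r))
relevant ✓ (q, f, r: all used, weakening unneeded)
unrestricted ✓ (typability at (Int -> Str -> Bool) -> Str -> Bool is all that's needed)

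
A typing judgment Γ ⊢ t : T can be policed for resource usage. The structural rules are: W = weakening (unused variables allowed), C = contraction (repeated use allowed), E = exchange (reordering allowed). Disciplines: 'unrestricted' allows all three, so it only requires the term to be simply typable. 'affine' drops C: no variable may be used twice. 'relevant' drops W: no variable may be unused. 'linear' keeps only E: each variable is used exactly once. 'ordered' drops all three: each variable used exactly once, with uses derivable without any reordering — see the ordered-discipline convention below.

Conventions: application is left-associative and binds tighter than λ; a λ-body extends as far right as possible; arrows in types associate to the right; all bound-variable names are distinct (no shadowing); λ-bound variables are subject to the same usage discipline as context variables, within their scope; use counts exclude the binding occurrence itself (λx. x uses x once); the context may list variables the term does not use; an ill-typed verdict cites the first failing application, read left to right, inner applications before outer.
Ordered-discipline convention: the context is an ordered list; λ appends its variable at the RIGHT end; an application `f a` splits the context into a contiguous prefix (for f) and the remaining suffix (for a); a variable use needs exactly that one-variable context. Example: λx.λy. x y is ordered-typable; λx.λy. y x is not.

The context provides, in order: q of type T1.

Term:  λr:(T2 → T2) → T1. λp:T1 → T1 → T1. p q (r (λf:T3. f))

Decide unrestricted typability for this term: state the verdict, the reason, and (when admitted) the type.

no — the type mismatch rejects it
variable uses: q: 1×, r [bound]: 1×, p [bound]: 1×, f [bound]: 1×
use order (left to right): p, q, r, f
typing: ill-typed: an application expects T2 → T2 but receives T3 → T3
summary: ordered ✗; linear ✗; affine ✗; relevant ✗; unrestricted ✗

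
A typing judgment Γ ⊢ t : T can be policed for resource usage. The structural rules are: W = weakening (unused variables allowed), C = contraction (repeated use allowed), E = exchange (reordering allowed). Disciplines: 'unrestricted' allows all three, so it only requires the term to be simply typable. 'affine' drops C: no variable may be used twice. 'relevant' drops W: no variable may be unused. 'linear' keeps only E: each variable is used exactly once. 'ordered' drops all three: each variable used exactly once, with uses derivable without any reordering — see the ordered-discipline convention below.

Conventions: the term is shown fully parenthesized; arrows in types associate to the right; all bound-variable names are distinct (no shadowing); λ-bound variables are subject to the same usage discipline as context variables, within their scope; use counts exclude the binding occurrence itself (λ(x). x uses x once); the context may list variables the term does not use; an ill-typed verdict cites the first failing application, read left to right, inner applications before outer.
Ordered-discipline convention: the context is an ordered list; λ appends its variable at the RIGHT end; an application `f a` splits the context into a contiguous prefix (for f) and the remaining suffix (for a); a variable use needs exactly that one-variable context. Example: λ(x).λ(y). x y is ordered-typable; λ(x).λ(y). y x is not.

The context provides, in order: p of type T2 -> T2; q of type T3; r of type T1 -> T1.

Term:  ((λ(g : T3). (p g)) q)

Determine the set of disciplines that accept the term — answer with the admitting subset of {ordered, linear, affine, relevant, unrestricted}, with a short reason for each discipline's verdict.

admitted in: none
counts: p: 1, q: 1, r: 0, g (bound): 1
uses in reading order: p, g, q
typing: ill-typed: argument of type T3 where T2 is required
ordered: ✗ — the type mismatch rejects it
linear: ✗ — not simply typable
affine: ✗ — fails simple typing
relevant: ✗ — a type mismatch blocks all five
unrestricted: ✗ — the type mismatch rejects it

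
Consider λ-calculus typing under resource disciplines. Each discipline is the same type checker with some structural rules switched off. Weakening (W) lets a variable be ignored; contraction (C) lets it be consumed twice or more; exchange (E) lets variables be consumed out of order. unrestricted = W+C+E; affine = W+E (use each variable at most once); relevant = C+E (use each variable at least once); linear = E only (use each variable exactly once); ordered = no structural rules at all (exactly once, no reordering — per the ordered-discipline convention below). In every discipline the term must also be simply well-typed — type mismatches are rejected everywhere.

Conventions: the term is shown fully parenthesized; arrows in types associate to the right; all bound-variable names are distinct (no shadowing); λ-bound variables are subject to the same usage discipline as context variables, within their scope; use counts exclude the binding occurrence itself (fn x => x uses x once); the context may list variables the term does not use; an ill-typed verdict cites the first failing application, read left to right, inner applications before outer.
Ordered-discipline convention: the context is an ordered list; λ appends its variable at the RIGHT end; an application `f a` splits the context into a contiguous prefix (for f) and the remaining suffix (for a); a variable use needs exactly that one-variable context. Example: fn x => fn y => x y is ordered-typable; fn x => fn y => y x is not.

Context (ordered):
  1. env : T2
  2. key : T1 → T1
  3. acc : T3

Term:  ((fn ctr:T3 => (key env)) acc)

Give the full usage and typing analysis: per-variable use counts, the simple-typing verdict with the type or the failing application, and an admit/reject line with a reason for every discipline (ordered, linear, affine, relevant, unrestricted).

counts: env: 1×, key: 1×, acc: 1×, ctr [bound]: 0×
use order (left to right): key, env, acc
typing: ill-typed: argument of type T2 where T1 is required
ordered: ✗ — the type mismatch rejects it
linear: ✗ — not simply typable
affine: ✗ — fails simple typing
relevant: ✗ — a type mismatch blocks all five
unrestricted: ✗ — the type mismatch rejects it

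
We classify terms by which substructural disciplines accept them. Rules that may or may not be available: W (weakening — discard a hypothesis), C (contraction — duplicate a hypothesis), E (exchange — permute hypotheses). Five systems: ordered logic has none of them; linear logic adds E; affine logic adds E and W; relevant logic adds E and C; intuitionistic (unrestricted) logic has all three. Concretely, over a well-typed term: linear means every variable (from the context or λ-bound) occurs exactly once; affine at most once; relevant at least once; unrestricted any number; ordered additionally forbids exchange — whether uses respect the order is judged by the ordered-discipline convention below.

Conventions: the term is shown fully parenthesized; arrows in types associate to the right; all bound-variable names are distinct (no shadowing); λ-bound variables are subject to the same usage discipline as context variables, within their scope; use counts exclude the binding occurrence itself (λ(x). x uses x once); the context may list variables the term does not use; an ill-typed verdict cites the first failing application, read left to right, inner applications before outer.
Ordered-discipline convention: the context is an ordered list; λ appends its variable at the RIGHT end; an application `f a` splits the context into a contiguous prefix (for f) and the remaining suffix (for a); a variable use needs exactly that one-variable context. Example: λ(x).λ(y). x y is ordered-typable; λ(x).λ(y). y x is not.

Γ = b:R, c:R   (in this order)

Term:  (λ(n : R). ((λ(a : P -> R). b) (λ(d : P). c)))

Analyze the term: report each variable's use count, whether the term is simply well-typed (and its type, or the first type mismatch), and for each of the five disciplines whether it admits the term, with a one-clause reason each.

variable uses: b: 1×, c: 1×, n (λ-bound): 0×, a (λ-bound): 0×, d (λ-bound): 0×
left-to-right use order: b, c
typing: ✓ — R -> R
ordered: ✗, n, a, d left unused
linear: ✗, n, a, d left unused
affine: ✓, no duplicate uses among b, c, n, a, d
relevant: ✗, n, a, d left unused
unrestricted: ✓, typability at R -> R is all that's needed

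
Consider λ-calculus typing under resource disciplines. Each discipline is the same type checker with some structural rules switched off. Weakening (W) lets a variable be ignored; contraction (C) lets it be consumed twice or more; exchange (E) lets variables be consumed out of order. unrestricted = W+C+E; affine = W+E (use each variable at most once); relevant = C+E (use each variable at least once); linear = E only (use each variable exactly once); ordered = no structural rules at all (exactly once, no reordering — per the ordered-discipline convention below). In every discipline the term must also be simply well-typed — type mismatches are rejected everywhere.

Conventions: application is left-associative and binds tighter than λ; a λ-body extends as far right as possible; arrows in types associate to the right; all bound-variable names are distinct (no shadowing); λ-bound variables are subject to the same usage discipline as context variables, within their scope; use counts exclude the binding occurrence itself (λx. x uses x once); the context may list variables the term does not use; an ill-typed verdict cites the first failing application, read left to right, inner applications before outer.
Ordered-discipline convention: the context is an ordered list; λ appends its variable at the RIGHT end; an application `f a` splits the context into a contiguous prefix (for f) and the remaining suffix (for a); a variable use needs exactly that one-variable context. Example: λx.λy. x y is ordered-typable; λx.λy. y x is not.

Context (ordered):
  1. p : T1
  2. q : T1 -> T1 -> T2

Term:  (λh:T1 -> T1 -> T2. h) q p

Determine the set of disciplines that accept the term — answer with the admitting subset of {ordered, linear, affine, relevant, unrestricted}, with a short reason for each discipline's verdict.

accepted by: linear, affine, relevant, unrestricted
use counts: p: 1, q: 1, h [bound]: 1
order of uses: h, q, p
typing: the term checks, with type T1 -> T2
ordered: ✗, no contiguous prefix/suffix split fits h, q, p
linear: ✓, single use per variable (p, q, h)
affine: ✓, at most one use each (p, q, h)
relevant: ✓, p, q, h: all used, weakening unneeded
unrestricted: ✓, type-checks (T1 -> T2) and nothing is barred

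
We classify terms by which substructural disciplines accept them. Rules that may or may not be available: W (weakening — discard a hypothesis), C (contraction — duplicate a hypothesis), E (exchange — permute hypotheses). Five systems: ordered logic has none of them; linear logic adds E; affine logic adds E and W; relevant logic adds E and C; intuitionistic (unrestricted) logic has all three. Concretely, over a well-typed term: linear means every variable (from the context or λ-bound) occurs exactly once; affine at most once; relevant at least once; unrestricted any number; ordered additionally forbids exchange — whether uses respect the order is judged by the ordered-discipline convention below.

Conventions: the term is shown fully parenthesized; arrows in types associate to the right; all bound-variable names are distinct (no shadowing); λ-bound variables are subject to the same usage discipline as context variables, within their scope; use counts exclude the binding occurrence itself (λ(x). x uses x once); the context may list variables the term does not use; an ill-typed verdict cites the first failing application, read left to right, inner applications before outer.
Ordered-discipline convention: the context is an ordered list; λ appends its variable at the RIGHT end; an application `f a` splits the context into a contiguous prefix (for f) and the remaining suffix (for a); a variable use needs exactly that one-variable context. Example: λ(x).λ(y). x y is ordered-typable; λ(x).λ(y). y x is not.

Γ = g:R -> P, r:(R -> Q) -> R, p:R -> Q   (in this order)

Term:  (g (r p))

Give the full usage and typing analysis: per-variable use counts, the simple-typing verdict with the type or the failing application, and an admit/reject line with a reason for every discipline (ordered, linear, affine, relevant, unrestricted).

usage: g: 1×, r: 1×, p: 1×
use order (left to right): g, r, p
typing: well-typed — term : P
ordered ✓ (one use each (g, r, p); ordered split holds)
linear ✓ (single use per variable (g, r, p))
affine ✓ (no duplicate uses among g, r, p)
relevant ✓ (every one of g, r, p appears)
unrestricted ✓ (type-checks (P) and nothing is barred)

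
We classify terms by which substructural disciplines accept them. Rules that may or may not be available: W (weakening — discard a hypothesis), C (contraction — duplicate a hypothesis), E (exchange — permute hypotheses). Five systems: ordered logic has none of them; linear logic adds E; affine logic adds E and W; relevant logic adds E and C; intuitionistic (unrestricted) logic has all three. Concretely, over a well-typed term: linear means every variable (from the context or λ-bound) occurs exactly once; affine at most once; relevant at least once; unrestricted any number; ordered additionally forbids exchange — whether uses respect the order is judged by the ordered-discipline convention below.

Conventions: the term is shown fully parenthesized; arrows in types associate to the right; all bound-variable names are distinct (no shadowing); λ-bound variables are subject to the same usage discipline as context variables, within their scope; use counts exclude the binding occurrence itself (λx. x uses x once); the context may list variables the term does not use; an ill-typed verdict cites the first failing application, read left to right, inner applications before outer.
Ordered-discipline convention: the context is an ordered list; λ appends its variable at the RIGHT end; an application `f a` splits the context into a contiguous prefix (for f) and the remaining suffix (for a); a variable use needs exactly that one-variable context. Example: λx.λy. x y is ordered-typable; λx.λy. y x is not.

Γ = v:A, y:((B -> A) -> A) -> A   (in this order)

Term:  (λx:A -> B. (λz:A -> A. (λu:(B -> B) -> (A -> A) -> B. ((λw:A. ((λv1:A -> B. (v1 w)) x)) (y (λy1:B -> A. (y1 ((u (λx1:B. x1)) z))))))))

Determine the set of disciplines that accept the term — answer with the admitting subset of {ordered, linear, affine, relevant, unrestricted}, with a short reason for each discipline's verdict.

admitted in: affine, unrestricted
usage: v=0; y=1; x (λ-bound)=1; z (λ-bound)=1; u (λ-bound)=1; w (λ-bound)=1; v1 (λ-bound)=1; y1 (λ-bound)=1; x1 (λ-bound)=1
use order (left to right): v1, w, x, y, y1, u, x1, z
typing: well-typed at (A -> B) -> (A -> A) -> ((B -> B) -> (A -> A) -> B) -> B
ordered ✗ (v never used (weakening))
linear ✗ (v never used (weakening))
affine ✓ (none of v, y, x, z, u, w, v1, y1, x1 used more than once)
relevant ✗ (v never used (weakening))
unrestricted ✓ (simply typable at (A -> B) -> (A -> A) -> ((B -> B) -> (A -> A) -> B) -> B; W, C, E all held)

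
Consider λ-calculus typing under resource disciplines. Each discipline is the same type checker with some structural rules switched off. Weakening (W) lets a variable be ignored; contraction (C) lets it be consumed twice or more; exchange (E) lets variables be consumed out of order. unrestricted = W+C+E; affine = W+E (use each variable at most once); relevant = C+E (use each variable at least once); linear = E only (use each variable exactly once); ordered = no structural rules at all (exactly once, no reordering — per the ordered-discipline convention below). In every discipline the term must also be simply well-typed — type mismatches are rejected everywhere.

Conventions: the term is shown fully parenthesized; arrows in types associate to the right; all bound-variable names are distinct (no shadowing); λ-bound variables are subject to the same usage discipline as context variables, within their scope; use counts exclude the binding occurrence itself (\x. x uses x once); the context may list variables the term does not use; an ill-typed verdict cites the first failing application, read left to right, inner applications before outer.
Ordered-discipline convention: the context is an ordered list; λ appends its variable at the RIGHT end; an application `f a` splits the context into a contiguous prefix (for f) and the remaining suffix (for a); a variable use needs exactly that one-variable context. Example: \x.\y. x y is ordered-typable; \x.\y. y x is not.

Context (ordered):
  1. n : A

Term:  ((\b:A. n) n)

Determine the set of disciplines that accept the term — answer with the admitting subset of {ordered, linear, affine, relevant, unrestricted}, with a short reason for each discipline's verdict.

admitted in: unrestricted
counts: n ×2; b (bound) ×0
order of uses: n, n
typing: the term checks, with type A
ordered: ✗ — uses contraction: n ×2; needs weakening: b unused
linear: ✗ — uses contraction: n ×2; needs weakening: b unused
affine: ✗ — uses contraction: n ×2
relevant: ✗ — needs weakening: b unused
unrestricted: ✓ — simply typable at A; W, C, E all held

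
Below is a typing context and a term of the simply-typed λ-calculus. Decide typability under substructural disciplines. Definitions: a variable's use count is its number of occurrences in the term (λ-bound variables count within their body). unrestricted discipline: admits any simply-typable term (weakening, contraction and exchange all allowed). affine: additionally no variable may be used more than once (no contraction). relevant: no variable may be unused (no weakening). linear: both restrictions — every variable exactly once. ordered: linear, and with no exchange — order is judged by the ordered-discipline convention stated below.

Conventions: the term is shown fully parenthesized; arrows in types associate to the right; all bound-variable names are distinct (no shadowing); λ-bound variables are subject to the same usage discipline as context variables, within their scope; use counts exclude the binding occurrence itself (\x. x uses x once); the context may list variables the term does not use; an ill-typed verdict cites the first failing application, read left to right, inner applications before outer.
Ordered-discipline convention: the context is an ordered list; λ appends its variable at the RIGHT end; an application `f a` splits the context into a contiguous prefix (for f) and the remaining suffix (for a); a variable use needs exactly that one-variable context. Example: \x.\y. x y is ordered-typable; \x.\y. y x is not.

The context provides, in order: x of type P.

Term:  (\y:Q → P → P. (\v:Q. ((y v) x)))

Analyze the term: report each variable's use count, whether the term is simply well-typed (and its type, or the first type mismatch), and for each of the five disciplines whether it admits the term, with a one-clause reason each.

variable uses: x: 1, y (bound): 1, v (bound): 1
left-to-right use order: y, v, x
typing: ✓ — (Q → P → P) → Q → P
ordered ✗ (no ordered split (uses run y, v, x))
linear ✓ (single use per variable (x, y, v))
affine ✓ (x, y, v: no repeats, contraction unneeded)
relevant ✓ (none of x, y, v goes unused)
unrestricted ✓ (well-typed at (Q → P → P) → Q → P; no restrictions here)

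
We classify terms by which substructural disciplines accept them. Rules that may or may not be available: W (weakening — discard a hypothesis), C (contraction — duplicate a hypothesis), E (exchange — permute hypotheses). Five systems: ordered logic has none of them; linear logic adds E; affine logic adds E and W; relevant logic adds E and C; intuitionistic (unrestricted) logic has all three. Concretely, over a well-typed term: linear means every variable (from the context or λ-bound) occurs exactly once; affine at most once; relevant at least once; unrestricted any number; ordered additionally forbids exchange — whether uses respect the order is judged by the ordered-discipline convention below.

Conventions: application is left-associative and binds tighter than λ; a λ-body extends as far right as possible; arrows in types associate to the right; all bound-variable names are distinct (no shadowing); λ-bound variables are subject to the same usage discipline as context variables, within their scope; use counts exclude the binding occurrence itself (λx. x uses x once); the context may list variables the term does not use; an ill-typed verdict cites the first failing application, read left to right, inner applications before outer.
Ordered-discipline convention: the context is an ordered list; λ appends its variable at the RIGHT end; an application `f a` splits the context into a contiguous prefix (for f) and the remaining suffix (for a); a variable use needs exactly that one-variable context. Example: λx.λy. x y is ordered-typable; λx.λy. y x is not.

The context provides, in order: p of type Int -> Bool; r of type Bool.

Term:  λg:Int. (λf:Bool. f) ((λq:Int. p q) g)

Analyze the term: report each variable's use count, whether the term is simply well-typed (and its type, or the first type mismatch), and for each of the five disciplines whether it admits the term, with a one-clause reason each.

usage: p: 1; r: 0; g [bound]: 1; f [bound]: 1; q [bound]: 1
order of uses: f, p, q, g
typing: ✓ — Int -> Bool
ordered: ✗, r never used (weakening)
linear: ✗, r never used (weakening)
affine: ✓, at most one use each (p, r, g, f, q)
relevant: ✗, r never used (weakening)
unrestricted: ✓, well-typed at Int -> Bool; no restrictions here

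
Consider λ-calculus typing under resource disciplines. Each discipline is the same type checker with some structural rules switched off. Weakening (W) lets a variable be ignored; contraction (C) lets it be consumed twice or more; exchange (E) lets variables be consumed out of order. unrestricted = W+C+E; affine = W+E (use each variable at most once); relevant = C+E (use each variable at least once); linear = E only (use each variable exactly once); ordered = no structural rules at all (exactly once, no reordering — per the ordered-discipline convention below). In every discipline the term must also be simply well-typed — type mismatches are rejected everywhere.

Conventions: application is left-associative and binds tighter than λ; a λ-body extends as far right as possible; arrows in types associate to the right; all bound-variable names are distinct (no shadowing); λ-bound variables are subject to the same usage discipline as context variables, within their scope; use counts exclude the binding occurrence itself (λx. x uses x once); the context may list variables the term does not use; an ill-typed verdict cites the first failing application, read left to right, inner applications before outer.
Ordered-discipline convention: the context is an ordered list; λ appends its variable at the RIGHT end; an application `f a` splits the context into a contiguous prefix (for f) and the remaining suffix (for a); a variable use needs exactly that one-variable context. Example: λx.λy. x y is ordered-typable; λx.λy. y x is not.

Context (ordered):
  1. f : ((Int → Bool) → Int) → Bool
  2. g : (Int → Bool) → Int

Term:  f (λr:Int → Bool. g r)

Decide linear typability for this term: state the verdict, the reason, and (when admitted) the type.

yes — exactly-once usage across f, g, r; term : Bool
counts: f=1, g=1, r [bound]=1
uses in reading order: f, g, r
typing: well-typed — term : Bool
across the five disciplines: ordered ✓ | linear ✓ | affine ✓ | relevant ✓ | unrestricted ✓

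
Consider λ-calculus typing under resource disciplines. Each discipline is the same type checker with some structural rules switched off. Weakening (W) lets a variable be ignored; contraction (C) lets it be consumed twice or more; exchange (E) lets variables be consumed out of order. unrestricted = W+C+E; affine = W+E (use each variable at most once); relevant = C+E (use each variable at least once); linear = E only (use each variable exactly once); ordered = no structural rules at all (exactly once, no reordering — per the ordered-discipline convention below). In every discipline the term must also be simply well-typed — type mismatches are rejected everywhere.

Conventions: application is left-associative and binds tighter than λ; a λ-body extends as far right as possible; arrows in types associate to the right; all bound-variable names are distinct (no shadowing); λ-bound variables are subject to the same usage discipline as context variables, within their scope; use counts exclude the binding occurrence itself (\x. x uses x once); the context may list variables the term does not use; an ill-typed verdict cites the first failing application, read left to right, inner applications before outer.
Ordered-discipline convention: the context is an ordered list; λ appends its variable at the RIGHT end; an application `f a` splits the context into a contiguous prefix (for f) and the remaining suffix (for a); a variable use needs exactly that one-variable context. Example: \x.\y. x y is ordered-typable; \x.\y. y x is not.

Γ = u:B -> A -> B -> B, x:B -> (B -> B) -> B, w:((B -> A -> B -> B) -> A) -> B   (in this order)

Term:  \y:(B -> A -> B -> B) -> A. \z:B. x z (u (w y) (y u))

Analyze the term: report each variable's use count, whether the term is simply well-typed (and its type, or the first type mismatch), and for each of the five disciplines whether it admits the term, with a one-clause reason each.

use counts: u ×2; x ×1; w ×1; y [bound] ×2; z [bound] ×1
use order (left to right): x, z, u, w, y, y, u
typing: ✓ — ((B -> A -> B -> B) -> A) -> B -> B
ordered: ✗ — uses contraction: u ×2, y ×2
linear: ✗ — uses contraction: u ×2, y ×2
affine: ✗ — uses contraction: u ×2, y ×2
relevant: ✓ — every one of u, x, w, y, z appears
unrestricted: ✓ — well-typed at ((B -> A -> B -> B) -> A) -> B -> B; no restrictions here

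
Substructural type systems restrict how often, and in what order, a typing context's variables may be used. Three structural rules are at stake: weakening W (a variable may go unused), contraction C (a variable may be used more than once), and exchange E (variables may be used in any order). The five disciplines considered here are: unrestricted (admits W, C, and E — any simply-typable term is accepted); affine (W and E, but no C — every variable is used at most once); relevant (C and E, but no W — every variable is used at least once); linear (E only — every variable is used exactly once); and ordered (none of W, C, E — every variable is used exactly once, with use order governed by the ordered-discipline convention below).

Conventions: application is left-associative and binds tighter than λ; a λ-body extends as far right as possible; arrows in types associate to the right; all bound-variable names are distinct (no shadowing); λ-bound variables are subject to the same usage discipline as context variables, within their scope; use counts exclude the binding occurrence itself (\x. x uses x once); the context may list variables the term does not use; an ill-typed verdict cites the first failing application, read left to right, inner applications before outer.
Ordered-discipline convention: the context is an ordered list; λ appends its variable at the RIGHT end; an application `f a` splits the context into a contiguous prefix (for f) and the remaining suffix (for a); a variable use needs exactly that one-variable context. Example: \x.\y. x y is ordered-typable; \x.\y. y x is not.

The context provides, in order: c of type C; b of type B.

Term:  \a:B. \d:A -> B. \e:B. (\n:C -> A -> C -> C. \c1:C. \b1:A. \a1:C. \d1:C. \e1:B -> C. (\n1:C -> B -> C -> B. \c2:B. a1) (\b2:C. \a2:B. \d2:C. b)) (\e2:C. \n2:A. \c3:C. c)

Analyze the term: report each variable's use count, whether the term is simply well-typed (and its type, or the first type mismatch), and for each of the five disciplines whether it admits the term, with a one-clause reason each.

counts: c: 1; b: 1; a (bound): 0; d (bound): 0; e (bound): 0; n (bound): 0; c1 (bound): 0; b1 (bound): 0; a1 (bound): 1; d1 (bound): 0; e1 (bound): 0; n1 (bound): 0; c2 (bound): 0; b2 (bound): 0; a2 (bound): 0; d2 (bound): 0; e2 (bound): 0; n2 (bound): 0; c3 (bound): 0
use order (left to right): a1, b, c
typing: ✓ — B -> (A -> B) -> B -> C -> A -> C -> C -> (B -> C) -> B -> C
ordered: ✗, needs weakening: a, d, e, n, c1, b1, d1, e1, n1, c2, b2, a2, d2, e2, n2, c3 unused
linear: ✗, needs weakening: a, d, e, n, c1, b1, d1, e1, n1, c2, b2, a2, d2, e2, n2, c3 unused
affine: ✓, none of c, b, a, d, e, n, c1, b1, a1, d1, e1, n1, c2, b2, a2, d2, e2, n2, c3 used more than once
relevant: ✗, needs weakening: a, d, e, n, c1, b1, d1, e1, n1, c2, b2, a2, d2, e2, n2, c3 unused
unrestricted: ✓, well-typed at B -> (A -> B) -> B -> C -> A -> C -> C -> (B -> C) -> B -> C; no restrictions here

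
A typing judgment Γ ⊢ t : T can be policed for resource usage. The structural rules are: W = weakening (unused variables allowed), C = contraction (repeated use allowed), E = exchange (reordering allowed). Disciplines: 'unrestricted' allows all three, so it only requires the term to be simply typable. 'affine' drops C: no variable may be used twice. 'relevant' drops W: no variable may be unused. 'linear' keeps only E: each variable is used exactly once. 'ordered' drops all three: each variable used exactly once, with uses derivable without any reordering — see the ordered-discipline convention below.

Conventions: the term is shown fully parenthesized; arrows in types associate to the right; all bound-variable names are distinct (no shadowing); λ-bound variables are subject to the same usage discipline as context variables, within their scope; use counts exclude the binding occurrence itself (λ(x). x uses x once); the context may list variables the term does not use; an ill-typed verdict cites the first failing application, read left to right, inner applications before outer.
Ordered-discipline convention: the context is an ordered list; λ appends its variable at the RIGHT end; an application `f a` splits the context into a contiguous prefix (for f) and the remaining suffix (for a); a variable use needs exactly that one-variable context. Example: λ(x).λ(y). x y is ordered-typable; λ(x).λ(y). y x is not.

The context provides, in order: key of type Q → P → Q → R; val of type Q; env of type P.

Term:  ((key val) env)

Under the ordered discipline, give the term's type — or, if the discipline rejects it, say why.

term : Q → R
counts: key: 1×; val: 1×; env: 1×
left-to-right use order: key, val, env
typing: ✓ — Q → R
across the five disciplines: ordered ✓ · linear ✓ · affine ✓ · relevant ✓ · unrestricted ✓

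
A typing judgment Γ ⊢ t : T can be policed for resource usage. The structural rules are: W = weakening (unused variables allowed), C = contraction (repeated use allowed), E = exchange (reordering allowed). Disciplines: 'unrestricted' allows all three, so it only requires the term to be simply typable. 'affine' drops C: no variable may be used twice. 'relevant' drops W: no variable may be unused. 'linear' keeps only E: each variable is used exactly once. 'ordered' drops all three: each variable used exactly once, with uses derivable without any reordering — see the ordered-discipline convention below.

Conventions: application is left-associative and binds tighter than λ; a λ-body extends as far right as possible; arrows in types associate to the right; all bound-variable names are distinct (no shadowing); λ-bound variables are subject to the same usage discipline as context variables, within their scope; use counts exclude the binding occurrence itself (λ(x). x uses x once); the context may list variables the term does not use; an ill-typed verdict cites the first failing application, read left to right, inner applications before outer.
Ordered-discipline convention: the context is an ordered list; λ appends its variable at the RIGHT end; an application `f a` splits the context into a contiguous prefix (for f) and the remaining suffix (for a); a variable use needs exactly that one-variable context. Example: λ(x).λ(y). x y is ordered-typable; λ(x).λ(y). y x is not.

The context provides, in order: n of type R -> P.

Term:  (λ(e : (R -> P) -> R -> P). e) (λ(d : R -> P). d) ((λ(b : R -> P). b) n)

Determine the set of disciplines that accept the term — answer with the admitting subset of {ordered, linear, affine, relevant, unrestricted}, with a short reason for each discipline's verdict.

admitting disciplines: ordered, linear, affine, relevant, unrestricted
use counts: n: 1×, e (bound): 1×, d (bound): 1×, b (bound): 1×
use order (left to right): e, d, b, n
typing: well-typed at R -> P
ordered: ✓, single-use (n, e, d, b), ordered derivation ok
linear: ✓, single use per variable (n, e, d, b)
affine: ✓, none of n, e, d, b used more than once
relevant: ✓, n, e, d, b: all used, weakening unneeded
unrestricted: ✓, simply typable at R -> P; W, C, E all held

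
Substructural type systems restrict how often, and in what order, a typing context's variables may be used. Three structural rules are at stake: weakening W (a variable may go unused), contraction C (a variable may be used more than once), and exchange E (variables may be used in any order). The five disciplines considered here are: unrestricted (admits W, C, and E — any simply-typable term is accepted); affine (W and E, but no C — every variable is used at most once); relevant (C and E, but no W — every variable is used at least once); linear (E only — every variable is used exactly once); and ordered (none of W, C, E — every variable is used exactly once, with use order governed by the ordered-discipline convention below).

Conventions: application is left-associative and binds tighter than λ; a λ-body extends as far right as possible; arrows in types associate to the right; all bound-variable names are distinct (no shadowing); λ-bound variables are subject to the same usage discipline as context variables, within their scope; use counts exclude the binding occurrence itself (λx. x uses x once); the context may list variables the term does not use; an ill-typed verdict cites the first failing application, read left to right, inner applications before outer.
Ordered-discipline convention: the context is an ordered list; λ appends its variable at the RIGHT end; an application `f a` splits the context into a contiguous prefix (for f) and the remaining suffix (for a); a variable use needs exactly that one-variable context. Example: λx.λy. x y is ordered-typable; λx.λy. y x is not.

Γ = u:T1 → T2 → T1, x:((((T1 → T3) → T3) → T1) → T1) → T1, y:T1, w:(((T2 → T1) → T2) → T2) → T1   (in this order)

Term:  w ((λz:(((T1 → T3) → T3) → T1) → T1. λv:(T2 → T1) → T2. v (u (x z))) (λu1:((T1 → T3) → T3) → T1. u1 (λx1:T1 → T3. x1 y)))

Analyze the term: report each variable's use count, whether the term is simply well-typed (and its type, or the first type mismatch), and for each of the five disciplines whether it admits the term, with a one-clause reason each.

usage: u=1, x=1, y=1, w=1, z [bound]=1, v [bound]=1, u1 [bound]=1, x1 [bound]=1
order of uses: w, v, u, x, z, u1, x1, y
typing: the term checks, with type T1
ordered: ✗ — no ordered split (uses run w, v, u, x, z, u1, x1, y)
linear: ✓ — u, x, y, w, z, v, u1, x1: one use apiece
affine: ✓ — no duplicate uses among u, x, y, w, z, v, u1, x1
relevant: ✓ — u, x, y, w, z, v, u1, x1: all used, weakening unneeded
unrestricted: ✓ — well-typed at T1; no restrictions here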